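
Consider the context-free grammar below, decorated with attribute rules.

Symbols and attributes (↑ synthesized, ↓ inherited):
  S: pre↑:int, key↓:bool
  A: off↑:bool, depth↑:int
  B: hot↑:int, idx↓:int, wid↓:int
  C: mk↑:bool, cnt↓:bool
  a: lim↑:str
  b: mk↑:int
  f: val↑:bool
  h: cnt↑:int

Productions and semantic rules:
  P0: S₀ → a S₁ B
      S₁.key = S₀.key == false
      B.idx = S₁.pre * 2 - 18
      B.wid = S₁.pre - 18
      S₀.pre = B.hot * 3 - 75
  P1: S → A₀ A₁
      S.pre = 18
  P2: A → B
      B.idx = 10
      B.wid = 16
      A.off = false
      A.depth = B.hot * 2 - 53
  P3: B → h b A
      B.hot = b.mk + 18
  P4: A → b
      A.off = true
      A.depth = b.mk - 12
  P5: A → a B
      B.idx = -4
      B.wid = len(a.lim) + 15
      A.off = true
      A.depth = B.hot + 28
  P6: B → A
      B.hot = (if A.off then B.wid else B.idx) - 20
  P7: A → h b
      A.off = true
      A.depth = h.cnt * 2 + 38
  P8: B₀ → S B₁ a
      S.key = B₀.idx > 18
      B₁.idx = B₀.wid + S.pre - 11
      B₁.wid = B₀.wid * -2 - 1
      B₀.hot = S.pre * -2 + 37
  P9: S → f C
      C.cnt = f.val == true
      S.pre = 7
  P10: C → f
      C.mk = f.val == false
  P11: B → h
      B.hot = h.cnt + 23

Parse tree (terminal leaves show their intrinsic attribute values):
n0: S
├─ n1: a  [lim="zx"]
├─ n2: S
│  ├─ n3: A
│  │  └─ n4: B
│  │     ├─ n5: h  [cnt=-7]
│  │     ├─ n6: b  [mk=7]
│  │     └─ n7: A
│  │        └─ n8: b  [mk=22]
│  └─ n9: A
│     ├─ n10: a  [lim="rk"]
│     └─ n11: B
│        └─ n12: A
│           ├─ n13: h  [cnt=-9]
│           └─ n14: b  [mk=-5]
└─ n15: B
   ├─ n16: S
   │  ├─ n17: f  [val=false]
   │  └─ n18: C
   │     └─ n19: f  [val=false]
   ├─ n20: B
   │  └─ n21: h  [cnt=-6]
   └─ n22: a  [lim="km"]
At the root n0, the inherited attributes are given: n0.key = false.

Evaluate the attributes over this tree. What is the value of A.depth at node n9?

1. n0.key = false  [given at root]
2. n1.lim = "zx"  [terminal]
3. n2.key = true  [S₀.key == false]
4. n4.idx = 10  [10]
5. n4.wid = 16  [16]
6. n5.cnt = -7  [terminal]
7. n6.mk = 7  [terminal]
8. n8.mk = 22  [terminal]
9. n7.off = true  [true]
10. n7.depth = 10  [b.mk - 12]
11. n4.hot = 25  [b.mk + 18]
12. n3.off = false  [false]
13. n3.depth = -3  [B.hot * 2 - 53]
14. n10.lim = "rk"  [terminal]
15. n11.idx = -4  [-4]
16. n11.wid = 17  [len(a.lim) + 15]
17. n13.cnt = -9  [terminal]
18. n14.mk = -5  [terminal]
19. n12.off = true  [true]
20. n12.depth = 20  [h.cnt * 2 + 38]
21. n11.hot = -3  [(if A.off then B.wid else B.idx) - 20]
22. n9.off = true  [true]
23. n9.depth = 25  [B.hot + 28]
24. n2.pre = 18  [18]
25. n15.idx = 18  [S₁.pre * 2 - 18]
26. n15.wid = 0  [S₁.pre - 18]
27. n16.key = false  [B₀.idx > 18]
28. n17.val = false  [terminal]
29. n18.cnt = false  [f.val == true]
30. n19.val = false  [terminal]
31. n18.mk = true  [f.val == false]
32. n16.pre = 7  [7]
33. n20.idx = -4  [B₀.wid + S.pre - 11]
34. n20.wid = -1  [B₀.wid * -2 - 1]
35. n21.cnt = -6  [terminal]
36. n20.hot = 17  [h.cnt + 23]
37. n22.lim = "km"  [terminal]
38. n15.hot = 23  [S.pre * -2 + 37]
39. n0.pre = -6  [B.hot * 3 - 75]

25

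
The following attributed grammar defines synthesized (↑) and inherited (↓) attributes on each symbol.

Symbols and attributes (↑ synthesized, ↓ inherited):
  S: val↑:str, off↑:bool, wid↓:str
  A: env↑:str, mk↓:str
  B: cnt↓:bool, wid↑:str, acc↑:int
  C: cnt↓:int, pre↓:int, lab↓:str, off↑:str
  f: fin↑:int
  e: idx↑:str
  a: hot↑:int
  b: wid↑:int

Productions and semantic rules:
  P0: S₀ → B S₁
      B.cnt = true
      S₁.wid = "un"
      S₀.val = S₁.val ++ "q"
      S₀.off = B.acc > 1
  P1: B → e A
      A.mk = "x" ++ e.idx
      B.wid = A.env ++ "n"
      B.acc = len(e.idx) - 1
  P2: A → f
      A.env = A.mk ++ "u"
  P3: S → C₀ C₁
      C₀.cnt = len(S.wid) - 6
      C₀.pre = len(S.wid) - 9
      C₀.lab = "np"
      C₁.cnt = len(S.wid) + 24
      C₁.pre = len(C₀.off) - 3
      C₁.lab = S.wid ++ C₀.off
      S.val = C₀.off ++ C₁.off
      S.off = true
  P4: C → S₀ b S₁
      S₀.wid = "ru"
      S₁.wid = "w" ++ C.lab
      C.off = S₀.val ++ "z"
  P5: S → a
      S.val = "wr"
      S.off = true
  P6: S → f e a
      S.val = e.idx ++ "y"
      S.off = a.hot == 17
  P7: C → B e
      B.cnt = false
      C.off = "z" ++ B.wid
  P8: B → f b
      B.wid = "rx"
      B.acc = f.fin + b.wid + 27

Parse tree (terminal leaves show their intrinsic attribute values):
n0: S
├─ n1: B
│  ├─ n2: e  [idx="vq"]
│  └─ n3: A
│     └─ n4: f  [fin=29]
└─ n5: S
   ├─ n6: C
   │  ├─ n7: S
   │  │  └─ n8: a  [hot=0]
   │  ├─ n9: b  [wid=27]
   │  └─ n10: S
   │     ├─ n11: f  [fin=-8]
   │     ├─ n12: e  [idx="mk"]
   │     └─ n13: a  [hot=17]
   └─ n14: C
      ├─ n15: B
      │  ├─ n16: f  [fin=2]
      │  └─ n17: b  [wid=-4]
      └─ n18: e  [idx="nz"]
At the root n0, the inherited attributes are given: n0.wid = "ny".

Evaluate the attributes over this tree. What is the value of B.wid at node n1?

1. n0.wid = "ny"  [given at root]
2. n1.cnt = true  [true]
3. n2.idx = "vq"  [terminal]
4. n3.mk = "xvq"  ["x" ++ e.idx]
5. n4.fin = 29  [terminal]
6. n3.env = "xvqu"  [A.mk ++ "u"]
7. n1.wid = "xvqun"  [A.env ++ "n"]
8. n1.acc = 1  [len(e.idx) - 1]
9. n5.wid = "un"  ["un"]
10. n6.cnt = -4  [len(S.wid) - 6]
11. n6.pre = -7  [len(S.wid) - 9]
12. n6.lab = "np"  ["np"]
13. n7.wid = "ru"  ["ru"]
14. n8.hot = 0  [terminal]
15. n7.val = "wr"  ["wr"]
16. n7.off = true  [true]
17. n9.wid = 27  [terminal]
18. n10.wid = "wnp"  ["w" ++ C.lab]
19. n11.fin = -8  [terminal]
20. n12.idx = "mk"  [terminal]
21. n13.hot = 17  [terminal]
22. n10.val = "mky"  [e.idx ++ "y"]
23. n10.off = true  [a.hot == 17]
24. n6.off = "wrz"  [S₀.val ++ "z"]
25. n14.cnt = 26  [len(S.wid) + 24]
26. n14.pre = 0  [len(C₀.off) - 3]
27. n14.lab = "unwrz"  [S.wid ++ C₀.off]
28. n15.cnt = false  [false]
29. n16.fin = 2  [terminal]
30. n17.wid = -4  [terminal]
31. n15.wid = "rx"  ["rx"]
32. n15.acc = 25  [f.fin + b.wid + 27]
33. n18.idx = "nz"  [terminal]
34. n14.off = "zrx"  ["z" ++ B.wid]
35. n5.val = "wrzzrx"  [C₀.off ++ C₁.off]
36. n5.off = true  [true]
37. n0.val = "wrzzrxq"  [S₁.val ++ "q"]
38. n0.off = false  [B.acc > 1]

"xvqun"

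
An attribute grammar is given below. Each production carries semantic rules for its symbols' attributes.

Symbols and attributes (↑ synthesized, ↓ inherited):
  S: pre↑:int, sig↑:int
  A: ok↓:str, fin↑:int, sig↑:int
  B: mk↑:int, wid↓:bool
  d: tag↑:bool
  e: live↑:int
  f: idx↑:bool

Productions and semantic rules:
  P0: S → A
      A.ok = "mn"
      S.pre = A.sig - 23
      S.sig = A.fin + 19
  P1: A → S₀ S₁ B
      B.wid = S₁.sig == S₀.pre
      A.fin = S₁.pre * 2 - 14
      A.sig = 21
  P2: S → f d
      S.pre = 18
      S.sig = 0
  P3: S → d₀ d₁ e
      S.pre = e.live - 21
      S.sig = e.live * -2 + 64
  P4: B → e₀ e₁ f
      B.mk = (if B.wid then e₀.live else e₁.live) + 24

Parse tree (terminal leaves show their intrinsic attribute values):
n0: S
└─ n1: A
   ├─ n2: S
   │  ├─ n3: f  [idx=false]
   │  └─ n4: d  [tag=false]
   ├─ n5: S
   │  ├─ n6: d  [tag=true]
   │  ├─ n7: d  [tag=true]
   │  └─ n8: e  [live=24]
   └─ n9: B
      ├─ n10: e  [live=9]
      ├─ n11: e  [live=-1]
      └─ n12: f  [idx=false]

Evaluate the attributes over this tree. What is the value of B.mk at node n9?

23

1. n1.ok = "mn"  ["mn"]
2. n3.idx = false  [terminal]
3. n4.tag = false  [terminal]
4. n2.pre = 18  [18]
5. n2.sig = 0  [0]
6. n6.tag = true  [terminal]
7. n7.tag = true  [terminal]
8. n8.live = 24  [terminal]
9. n5.pre = 3  [e.live - 21]
10. n5.sig = 16  [e.live * -2 + 64]
11. n9.wid = false  [S₁.sig == S₀.pre]
12. n10.live = 9  [terminal]
13. n11.live = -1  [terminal]
14. n12.idx = false  [terminal]
15. n9.mk = 23  [(if B.wid then e₀.live else e₁.live) + 24]
16. n1.fin = -8  [S₁.pre * 2 - 14]
17. n1.sig = 21  [21]
18. n0.pre = -2  [A.sig - 23]
19. n0.sig = 11  [A.fin + 19]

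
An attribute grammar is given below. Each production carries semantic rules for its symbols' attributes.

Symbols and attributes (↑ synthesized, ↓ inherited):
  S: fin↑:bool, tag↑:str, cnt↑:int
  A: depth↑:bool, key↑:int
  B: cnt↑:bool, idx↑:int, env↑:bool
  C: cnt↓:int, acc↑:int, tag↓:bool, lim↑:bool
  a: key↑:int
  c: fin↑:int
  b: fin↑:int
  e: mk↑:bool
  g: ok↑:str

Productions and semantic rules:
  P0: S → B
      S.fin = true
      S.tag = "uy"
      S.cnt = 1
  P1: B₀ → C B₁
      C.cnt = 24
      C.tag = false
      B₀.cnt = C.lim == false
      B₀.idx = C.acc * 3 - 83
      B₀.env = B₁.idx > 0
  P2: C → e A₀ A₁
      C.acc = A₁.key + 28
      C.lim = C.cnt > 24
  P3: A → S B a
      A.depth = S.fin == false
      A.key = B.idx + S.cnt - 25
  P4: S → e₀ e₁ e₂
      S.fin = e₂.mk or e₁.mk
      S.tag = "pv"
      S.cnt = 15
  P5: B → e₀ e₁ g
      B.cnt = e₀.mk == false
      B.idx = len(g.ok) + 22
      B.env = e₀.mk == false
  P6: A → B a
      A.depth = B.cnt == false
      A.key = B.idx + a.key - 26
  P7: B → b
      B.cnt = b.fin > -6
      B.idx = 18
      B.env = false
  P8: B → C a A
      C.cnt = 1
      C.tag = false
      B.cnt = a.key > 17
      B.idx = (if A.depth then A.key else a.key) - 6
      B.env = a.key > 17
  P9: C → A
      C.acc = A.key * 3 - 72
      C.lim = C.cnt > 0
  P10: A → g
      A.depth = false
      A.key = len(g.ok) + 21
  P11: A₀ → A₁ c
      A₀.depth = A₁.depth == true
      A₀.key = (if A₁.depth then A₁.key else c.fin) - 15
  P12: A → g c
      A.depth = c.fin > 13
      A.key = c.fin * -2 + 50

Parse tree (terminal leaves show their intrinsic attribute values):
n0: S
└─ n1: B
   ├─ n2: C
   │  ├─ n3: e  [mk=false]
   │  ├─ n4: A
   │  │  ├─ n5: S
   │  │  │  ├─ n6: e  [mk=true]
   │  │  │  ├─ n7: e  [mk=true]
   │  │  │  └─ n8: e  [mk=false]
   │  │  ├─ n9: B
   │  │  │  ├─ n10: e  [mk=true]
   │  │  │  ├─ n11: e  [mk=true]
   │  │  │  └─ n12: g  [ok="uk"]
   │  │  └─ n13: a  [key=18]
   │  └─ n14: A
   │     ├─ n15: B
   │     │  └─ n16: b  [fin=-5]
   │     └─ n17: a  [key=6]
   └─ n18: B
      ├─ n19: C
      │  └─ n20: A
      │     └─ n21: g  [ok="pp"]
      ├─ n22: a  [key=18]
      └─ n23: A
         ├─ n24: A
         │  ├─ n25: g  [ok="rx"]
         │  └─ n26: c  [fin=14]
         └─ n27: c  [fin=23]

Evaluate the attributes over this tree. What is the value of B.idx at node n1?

-5

1. n2.cnt = 24  [24]
2. n2.tag = false  [false]
3. n3.mk = false  [terminal]
4. n6.mk = true  [terminal]
5. n7.mk = true  [terminal]
6. n8.mk = false  [terminal]
7. n5.fin = true  [e₂.mk or e₁.mk]
8. n5.tag = "pv"  ["pv"]
9. n5.cnt = 15  [15]
10. n10.mk = true  [terminal]
11. n11.mk = true  [terminal]
12. n12.ok = "uk"  [terminal]
13. n9.cnt = false  [e₀.mk == false]
14. n9.idx = 24  [len(g.ok) + 22]
15. n9.env = false  [e₀.mk == false]
16. n13.key = 18  [terminal]
17. n4.depth = false  [S.fin == false]
18. n4.key = 14  [B.idx + S.cnt - 25]
19. n16.fin = -5  [terminal]
20. n15.cnt = true  [b.fin > -6]
21. n15.idx = 18  [18]
22. n15.env = false  [false]
23. n17.key = 6  [terminal]
24. n14.depth = false  [B.cnt == false]
25. n14.key = -2  [B.idx + a.key - 26]
26. n2.acc = 26  [A₁.key + 28]
27. n2.lim = false  [C.cnt > 24]
28. n19.cnt = 1  [1]
29. n19.tag = false  [false]
30. n21.ok = "pp"  [terminal]
31. n20.depth = false  [false]
32. n20.key = 23  [len(g.ok) + 21]
33. n19.acc = -3  [A.key * 3 - 72]
34. n19.lim = true  [C.cnt > 0]
35. n22.key = 18  [terminal]
36. n25.ok = "rx"  [terminal]
37. n26.fin = 14  [terminal]
38. n24.depth = true  [c.fin > 13]
39. n24.key = 22  [c.fin * -2 + 50]
40. n27.fin = 23  [terminal]
41. n23.depth = true  [A₁.depth == true]
42. n23.key = 7  [(if A₁.depth then A₁.key else c.fin) - 15]
43. n18.cnt = true  [a.key > 17]
44. n18.idx = 1  [(if A.depth then A.key else a.key) - 6]
45. n18.env = true  [a.key > 17]
46. n1.cnt = true  [C.lim == false]
47. n1.idx = -5  [C.acc * 3 - 83]
48. n1.env = true  [B₁.idx > 0]
49. n0.fin = true  [true]
50. n0.tag = "uy"  ["uy"]
51. n0.cnt = 1  [1]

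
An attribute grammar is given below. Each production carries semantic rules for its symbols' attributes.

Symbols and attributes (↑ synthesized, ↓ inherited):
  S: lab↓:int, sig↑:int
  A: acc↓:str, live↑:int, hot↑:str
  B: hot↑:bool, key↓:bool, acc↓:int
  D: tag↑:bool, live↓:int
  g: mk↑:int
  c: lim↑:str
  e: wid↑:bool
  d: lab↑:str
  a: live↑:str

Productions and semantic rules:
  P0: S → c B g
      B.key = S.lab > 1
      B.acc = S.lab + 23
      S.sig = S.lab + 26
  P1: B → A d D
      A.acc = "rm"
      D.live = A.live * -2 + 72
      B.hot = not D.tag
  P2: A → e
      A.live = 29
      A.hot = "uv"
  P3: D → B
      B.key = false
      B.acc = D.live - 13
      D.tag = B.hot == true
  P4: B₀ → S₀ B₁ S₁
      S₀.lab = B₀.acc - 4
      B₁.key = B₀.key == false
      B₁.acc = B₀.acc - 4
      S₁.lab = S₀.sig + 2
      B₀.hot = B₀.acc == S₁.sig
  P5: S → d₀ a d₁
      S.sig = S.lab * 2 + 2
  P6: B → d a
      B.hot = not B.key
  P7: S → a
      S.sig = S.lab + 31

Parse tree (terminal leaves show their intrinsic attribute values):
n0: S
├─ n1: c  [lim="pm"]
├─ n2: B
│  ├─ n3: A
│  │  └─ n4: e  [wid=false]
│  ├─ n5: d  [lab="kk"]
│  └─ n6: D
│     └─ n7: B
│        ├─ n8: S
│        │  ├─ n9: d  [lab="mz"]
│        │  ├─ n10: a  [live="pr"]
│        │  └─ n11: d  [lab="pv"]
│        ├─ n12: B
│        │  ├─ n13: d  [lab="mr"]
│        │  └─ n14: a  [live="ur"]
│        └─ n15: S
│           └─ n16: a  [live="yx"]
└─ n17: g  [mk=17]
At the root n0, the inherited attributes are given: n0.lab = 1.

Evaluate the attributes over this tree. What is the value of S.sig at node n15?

1. n0.lab = 1  [given at root]
2. n1.lim = "pm"  [terminal]
3. n2.key = false  [S.lab > 1]
4. n2.acc = 24  [S.lab + 23]
5. n3.acc = "rm"  ["rm"]
6. n4.wid = false  [terminal]
7. n3.live = 29  [29]
8. n3.hot = "uv"  ["uv"]
9. n5.lab = "kk"  [terminal]
10. n6.live = 14  [A.live * -2 + 72]
11. n7.key = false  [false]
12. n7.acc = 1  [D.live - 13]
13. n8.lab = -3  [B₀.acc - 4]
14. n9.lab = "mz"  [terminal]
15. n10.live = "pr"  [terminal]
16. n11.lab = "pv"  [terminal]
17. n8.sig = -4  [S.lab * 2 + 2]
18. n12.key = true  [B₀.key == false]
19. n12.acc = -3  [B₀.acc - 4]
20. n13.lab = "mr"  [terminal]
21. n14.live = "ur"  [terminal]
22. n12.hot = false  [not B.key]
23. n15.lab = -2  [S₀.sig + 2]
24. n16.live = "yx"  [terminal]
25. n15.sig = 29  [S.lab + 31]
26. n7.hot = false  [B₀.acc == S₁.sig]
27. n6.tag = false  [B.hot == true]
28. n2.hot = true  [not D.tag]
29. n17.mk = 17  [terminal]
30. n0.sig = 27  [S.lab + 26]

29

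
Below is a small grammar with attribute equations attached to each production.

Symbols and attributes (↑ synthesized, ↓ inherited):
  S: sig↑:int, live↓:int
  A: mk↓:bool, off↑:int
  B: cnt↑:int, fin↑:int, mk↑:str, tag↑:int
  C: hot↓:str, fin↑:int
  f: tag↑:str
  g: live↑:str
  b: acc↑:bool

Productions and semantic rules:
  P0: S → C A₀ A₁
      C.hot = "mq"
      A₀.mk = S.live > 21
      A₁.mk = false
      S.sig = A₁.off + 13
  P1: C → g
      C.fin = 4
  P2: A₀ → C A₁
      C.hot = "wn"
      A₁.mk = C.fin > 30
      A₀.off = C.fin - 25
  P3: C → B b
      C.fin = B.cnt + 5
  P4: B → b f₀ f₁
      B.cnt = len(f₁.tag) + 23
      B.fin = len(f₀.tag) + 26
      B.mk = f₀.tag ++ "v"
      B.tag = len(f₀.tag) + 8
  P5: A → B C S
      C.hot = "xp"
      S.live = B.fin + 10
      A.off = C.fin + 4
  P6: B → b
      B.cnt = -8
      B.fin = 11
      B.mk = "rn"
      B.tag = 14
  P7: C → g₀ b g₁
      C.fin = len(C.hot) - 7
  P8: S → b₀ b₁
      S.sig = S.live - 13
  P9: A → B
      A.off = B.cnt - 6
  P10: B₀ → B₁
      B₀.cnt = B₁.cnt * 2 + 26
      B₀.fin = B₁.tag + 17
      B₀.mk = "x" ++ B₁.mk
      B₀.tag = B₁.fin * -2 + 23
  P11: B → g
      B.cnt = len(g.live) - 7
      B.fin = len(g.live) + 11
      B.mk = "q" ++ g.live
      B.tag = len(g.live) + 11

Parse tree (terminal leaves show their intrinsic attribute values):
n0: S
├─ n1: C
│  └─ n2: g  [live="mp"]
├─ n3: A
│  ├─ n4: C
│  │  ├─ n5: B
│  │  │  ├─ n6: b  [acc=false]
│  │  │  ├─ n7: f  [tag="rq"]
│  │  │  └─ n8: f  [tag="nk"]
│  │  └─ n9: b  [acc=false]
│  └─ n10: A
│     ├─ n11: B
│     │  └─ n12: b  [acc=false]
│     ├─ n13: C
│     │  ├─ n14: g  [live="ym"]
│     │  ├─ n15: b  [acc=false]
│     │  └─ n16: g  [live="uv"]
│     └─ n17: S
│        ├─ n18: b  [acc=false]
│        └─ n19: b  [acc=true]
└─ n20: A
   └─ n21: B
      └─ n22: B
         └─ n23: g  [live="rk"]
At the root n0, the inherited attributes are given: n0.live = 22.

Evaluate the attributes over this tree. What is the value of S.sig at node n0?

1. n0.live = 22  [given at root]
2. n1.hot = "mq"  ["mq"]
3. n2.live = "mp"  [terminal]
4. n1.fin = 4  [4]
5. n3.mk = true  [S.live > 21]
6. n4.hot = "wn"  ["wn"]
7. n6.acc = false  [terminal]
8. n7.tag = "rq"  [terminal]
9. n8.tag = "nk"  [terminal]
10. n5.cnt = 25  [len(f₁.tag) + 23]
11. n5.fin = 28  [len(f₀.tag) + 26]
12. n5.mk = "rqv"  [f₀.tag ++ "v"]
13. n5.tag = 10  [len(f₀.tag) + 8]
14. n9.acc = false  [terminal]
15. n4.fin = 30  [B.cnt + 5]
16. n10.mk = false  [C.fin > 30]
17. n12.acc = false  [terminal]
18. n11.cnt = -8  [-8]
19. n11.fin = 11  [11]
20. n11.mk = "rn"  ["rn"]
21. n11.tag = 14  [14]
22. n13.hot = "xp"  ["xp"]
23. n14.live = "ym"  [terminal]
24. n15.acc = false  [terminal]
25. n16.live = "uv"  [terminal]
26. n13.fin = -5  [len(C.hot) - 7]
27. n17.live = 21  [B.fin + 10]
28. n18.acc = false  [terminal]
29. n19.acc = true  [terminal]
30. n17.sig = 8  [S.live - 13]
31. n10.off = -1  [C.fin + 4]
32. n3.off = 5  [C.fin - 25]
33. n20.mk = false  [false]
34. n23.live = "rk"  [terminal]
35. n22.cnt = -5  [len(g.live) - 7]
36. n22.fin = 13  [len(g.live) + 11]
37. n22.mk = "qrk"  ["q" ++ g.live]
38. n22.tag = 13  [len(g.live) + 11]
39. n21.cnt = 16  [B₁.cnt * 2 + 26]
40. n21.fin = 30  [B₁.tag + 17]
41. n21.mk = "xqrk"  ["x" ++ B₁.mk]
42. n21.tag = -3  [B₁.fin * -2 + 23]
43. n20.off = 10  [B.cnt - 6]
44. n0.sig = 23  [A₁.off + 13]

23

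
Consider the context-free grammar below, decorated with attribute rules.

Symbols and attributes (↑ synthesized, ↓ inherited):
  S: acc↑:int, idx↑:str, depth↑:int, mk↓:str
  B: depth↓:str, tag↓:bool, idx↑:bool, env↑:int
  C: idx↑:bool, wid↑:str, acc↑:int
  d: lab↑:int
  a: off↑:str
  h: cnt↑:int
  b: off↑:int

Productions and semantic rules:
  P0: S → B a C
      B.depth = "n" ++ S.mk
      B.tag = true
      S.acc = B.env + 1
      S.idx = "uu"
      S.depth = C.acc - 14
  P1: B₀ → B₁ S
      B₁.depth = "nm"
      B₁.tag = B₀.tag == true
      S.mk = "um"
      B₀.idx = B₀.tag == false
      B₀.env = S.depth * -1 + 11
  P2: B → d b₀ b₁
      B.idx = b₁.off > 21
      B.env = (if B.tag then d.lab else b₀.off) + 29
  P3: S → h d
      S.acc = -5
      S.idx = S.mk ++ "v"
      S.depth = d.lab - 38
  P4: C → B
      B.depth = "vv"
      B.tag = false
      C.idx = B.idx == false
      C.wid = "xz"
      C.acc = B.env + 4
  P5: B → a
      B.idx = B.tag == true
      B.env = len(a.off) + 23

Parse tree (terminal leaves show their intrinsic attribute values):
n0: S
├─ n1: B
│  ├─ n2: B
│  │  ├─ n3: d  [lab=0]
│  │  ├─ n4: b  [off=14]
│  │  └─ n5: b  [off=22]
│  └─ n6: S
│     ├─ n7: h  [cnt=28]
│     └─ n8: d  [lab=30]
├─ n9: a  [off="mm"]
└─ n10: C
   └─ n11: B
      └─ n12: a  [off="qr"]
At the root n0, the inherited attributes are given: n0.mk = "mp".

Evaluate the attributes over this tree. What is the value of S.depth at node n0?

1. n0.mk = "mp"  [given at root]
2. n1.depth = "nmp"  ["n" ++ S.mk]
3. n1.tag = true  [true]
4. n2.depth = "nm"  ["nm"]
5. n2.tag = true  [B₀.tag == true]
6. n3.lab = 0  [terminal]
7. n4.off = 14  [terminal]
8. n5.off = 22  [terminal]
9. n2.idx = true  [b₁.off > 21]
10. n2.env = 29  [(if B.tag then d.lab else b₀.off) + 29]
11. n6.mk = "um"  ["um"]
12. n7.cnt = 28  [terminal]
13. n8.lab = 30  [terminal]
14. n6.acc = -5  [-5]
15. n6.idx = "umv"  [S.mk ++ "v"]
16. n6.depth = -8  [d.lab - 38]
17. n1.idx = false  [B₀.tag == false]
18. n1.env = 19  [S.depth * -1 + 11]
19. n9.off = "mm"  [terminal]
20. n11.depth = "vv"  ["vv"]
21. n11.tag = false  [false]
22. n12.off = "qr"  [terminal]
23. n11.idx = false  [B.tag == true]
24. n11.env = 25  [len(a.off) + 23]
25. n10.idx = true  [B.idx == false]
26. n10.wid = "xz"  ["xz"]
27. n10.acc = 29  [B.env + 4]
28. n0.acc = 20  [B.env + 1]
29. n0.idx = "uu"  ["uu"]
30. n0.depth = 15  [C.acc - 14]

15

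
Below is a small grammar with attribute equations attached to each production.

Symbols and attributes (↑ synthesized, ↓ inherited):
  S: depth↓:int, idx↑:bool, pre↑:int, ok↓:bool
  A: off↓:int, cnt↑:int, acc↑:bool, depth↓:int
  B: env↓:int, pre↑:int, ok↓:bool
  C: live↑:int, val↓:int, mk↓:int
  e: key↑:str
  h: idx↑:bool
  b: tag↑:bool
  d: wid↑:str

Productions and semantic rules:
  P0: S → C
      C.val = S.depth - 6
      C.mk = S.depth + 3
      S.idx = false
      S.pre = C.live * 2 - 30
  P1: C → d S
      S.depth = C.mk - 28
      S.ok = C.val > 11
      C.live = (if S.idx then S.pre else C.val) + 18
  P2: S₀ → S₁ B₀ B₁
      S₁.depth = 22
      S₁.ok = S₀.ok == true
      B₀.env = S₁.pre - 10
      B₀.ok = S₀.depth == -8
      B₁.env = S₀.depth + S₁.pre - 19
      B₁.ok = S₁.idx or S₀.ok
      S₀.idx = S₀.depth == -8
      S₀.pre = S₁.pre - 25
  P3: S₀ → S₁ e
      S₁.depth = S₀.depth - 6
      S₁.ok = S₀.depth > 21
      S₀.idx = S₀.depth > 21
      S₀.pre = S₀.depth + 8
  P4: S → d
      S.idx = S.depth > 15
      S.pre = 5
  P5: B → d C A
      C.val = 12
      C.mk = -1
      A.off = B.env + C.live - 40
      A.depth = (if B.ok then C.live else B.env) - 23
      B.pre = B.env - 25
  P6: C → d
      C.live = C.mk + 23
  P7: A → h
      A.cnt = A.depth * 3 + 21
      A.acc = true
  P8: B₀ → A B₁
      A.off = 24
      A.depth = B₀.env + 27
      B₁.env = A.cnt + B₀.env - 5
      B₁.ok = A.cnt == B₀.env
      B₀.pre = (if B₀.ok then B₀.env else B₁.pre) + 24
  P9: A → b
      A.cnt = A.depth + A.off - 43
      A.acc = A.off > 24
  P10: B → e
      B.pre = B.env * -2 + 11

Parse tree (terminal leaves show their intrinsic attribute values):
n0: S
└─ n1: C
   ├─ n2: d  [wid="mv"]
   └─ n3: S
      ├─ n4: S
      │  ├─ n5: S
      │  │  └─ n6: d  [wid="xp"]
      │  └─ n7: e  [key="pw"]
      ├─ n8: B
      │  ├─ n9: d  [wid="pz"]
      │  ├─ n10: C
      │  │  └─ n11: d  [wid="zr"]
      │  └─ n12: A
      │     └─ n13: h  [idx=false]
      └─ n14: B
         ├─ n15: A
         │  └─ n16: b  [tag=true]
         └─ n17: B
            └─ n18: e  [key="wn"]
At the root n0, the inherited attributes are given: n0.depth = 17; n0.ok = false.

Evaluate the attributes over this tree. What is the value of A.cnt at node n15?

11

1. n0.depth = 17  [given at root]
2. n0.ok = false  [given at root]
3. n1.val = 11  [S.depth - 6]
4. n1.mk = 20  [S.depth + 3]
5. n2.wid = "mv"  [terminal]
6. n3.depth = -8  [C.mk - 28]
7. n3.ok = false  [C.val > 11]
8. n4.depth = 22  [22]
9. n4.ok = false  [S₀.ok == true]
10. n5.depth = 16  [S₀.depth - 6]
11. n5.ok = true  [S₀.depth > 21]
12. n6.wid = "xp"  [terminal]
13. n5.idx = true  [S.depth > 15]
14. n5.pre = 5  [5]
15. n7.key = "pw"  [terminal]
16. n4.idx = true  [S₀.depth > 21]
17. n4.pre = 30  [S₀.depth + 8]
18. n8.env = 20  [S₁.pre - 10]
19. n8.ok = true  [S₀.depth == -8]
20. n9.wid = "pz"  [terminal]
21. n10.val = 12  [12]
22. n10.mk = -1  [-1]
23. n11.wid = "zr"  [terminal]
24. n10.live = 22  [C.mk + 23]
25. n12.off = 2  [B.env + C.live - 40]
26. n12.depth = -1  [(if B.ok then C.live else B.env) - 23]
27. n13.idx = false  [terminal]
28. n12.cnt = 18  [A.depth * 3 + 21]
29. n12.acc = true  [true]
30. n8.pre = -5  [B.env - 25]
31. n14.env = 3  [S₀.depth + S₁.pre - 19]
32. n14.ok = true  [S₁.idx or S₀.ok]
33. n15.off = 24  [24]
34. n15.depth = 30  [B₀.env + 27]
35. n16.tag = true  [terminal]
36. n15.cnt = 11  [A.depth + A.off - 43]
37. n15.acc = false  [A.off > 24]
38. n17.env = 9  [A.cnt + B₀.env - 5]
39. n17.ok = false  [A.cnt == B₀.env]
40. n18.key = "wn"  [terminal]
41. n17.pre = -7  [B.env * -2 + 11]
42. n14.pre = 27  [(if B₀.ok then B₀.env else B₁.pre) + 24]
43. n3.idx = true  [S₀.depth == -8]
44. n3.pre = 5  [S₁.pre - 25]
45. n1.live = 23  [(if S.idx then S.pre else C.val) + 18]
46. n0.idx = false  [false]
47. n0.pre = 16  [C.live * 2 - 30]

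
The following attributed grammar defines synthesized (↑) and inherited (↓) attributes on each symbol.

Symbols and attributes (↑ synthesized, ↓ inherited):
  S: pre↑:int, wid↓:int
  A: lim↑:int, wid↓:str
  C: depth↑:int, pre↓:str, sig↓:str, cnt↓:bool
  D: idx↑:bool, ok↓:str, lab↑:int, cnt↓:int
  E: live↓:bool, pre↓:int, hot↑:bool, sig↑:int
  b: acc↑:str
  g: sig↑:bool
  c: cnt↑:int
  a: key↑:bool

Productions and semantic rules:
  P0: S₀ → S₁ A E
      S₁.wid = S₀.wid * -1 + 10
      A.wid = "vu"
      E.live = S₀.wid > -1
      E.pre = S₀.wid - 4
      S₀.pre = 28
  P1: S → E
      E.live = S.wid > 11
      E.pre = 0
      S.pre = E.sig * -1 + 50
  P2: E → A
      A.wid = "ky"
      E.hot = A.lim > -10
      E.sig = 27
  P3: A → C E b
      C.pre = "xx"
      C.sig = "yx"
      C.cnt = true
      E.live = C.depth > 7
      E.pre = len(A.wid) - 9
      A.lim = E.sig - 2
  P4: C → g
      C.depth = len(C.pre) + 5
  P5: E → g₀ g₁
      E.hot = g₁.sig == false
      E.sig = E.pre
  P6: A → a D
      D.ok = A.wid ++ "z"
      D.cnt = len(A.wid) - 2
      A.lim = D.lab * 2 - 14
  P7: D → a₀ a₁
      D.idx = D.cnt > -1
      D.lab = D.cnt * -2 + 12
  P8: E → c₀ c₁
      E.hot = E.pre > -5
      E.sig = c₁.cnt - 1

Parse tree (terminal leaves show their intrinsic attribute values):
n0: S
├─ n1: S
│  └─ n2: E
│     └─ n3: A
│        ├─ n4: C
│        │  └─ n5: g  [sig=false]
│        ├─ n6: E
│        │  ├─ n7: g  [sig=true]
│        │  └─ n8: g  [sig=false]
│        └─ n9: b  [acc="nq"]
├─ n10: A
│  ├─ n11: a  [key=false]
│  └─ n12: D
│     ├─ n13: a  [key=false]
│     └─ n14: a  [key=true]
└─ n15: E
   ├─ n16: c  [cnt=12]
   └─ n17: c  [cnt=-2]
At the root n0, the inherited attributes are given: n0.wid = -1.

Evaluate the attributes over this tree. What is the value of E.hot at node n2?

true

1. n0.wid = -1  [given at root]
2. n1.wid = 11  [S₀.wid * -1 + 10]
3. n2.live = false  [S.wid > 11]
4. n2.pre = 0  [0]
5. n3.wid = "ky"  ["ky"]
6. n4.pre = "xx"  ["xx"]
7. n4.sig = "yx"  ["yx"]
8. n4.cnt = true  [true]
9. n5.sig = false  [terminal]
10. n4.depth = 7  [len(C.pre) + 5]
11. n6.live = false  [C.depth > 7]
12. n6.pre = -7  [len(A.wid) - 9]
13. n7.sig = true  [terminal]
14. n8.sig = false  [terminal]
15. n6.hot = true  [g₁.sig == false]
16. n6.sig = -7  [E.pre]
17. n9.acc = "nq"  [terminal]
18. n3.lim = -9  [E.sig - 2]
19. n2.hot = true  [A.lim > -10]
20. n2.sig = 27  [27]
21. n1.pre = 23  [E.sig * -1 + 50]
22. n10.wid = "vu"  ["vu"]
23. n11.key = false  [terminal]
24. n12.ok = "vuz"  [A.wid ++ "z"]
25. n12.cnt = 0  [len(A.wid) - 2]
26. n13.key = false  [terminal]
27. n14.key = true  [terminal]
28. n12.idx = true  [D.cnt > -1]
29. n12.lab = 12  [D.cnt * -2 + 12]
30. n10.lim = 10  [D.lab * 2 - 14]
31. n15.live = false  [S₀.wid > -1]
32. n15.pre = -5  [S₀.wid - 4]
33. n16.cnt = 12  [terminal]
34. n17.cnt = -2  [terminal]
35. n15.hot = false  [E.pre > -5]
36. n15.sig = -3  [c₁.cnt - 1]
37. n0.pre = 28  [28]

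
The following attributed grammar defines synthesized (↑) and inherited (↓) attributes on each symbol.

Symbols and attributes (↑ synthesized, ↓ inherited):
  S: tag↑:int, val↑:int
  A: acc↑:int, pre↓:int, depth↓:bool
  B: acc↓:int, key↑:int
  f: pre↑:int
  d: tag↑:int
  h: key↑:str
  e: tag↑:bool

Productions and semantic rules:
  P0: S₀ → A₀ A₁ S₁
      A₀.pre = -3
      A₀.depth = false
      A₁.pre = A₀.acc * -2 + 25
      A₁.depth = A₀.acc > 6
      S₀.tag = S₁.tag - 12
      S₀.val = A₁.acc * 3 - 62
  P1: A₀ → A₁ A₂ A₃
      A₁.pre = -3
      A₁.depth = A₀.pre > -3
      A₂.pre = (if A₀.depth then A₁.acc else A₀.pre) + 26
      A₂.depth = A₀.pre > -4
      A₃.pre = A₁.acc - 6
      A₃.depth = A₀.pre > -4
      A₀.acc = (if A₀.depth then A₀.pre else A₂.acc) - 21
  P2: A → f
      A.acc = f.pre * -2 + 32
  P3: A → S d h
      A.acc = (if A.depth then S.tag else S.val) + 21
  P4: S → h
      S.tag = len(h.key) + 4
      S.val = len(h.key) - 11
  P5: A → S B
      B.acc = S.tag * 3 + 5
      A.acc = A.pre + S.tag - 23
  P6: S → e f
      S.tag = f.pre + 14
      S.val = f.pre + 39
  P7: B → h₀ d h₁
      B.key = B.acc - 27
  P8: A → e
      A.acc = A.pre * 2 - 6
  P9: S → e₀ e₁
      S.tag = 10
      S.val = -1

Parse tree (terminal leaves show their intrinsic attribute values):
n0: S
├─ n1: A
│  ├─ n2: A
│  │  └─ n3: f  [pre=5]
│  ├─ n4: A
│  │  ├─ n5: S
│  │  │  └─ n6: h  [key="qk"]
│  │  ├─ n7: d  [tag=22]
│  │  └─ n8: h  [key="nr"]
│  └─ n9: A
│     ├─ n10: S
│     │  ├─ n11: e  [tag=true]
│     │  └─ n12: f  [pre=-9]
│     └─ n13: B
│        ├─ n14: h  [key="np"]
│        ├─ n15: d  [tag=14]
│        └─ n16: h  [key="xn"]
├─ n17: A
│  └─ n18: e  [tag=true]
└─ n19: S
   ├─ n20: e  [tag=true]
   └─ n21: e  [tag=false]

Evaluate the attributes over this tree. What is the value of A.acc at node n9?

-2

1. n1.pre = -3  [-3]
2. n1.depth = false  [false]
3. n2.pre = -3  [-3]
4. n2.depth = false  [A₀.pre > -3]
5. n3.pre = 5  [terminal]
6. n2.acc = 22  [f.pre * -2 + 32]
7. n4.pre = 23  [(if A₀.depth then A₁.acc else A₀.pre) + 26]
8. n4.depth = true  [A₀.pre > -4]
9. n6.key = "qk"  [terminal]
10. n5.tag = 6  [len(h.key) + 4]
11. n5.val = -9  [len(h.key) - 11]
12. n7.tag = 22  [terminal]
13. n8.key = "nr"  [terminal]
14. n4.acc = 27  [(if A.depth then S.tag else S.val) + 21]
15. n9.pre = 16  [A₁.acc - 6]
16. n9.depth = true  [A₀.pre > -4]
17. n11.tag = true  [terminal]
18. n12.pre = -9  [terminal]
19. n10.tag = 5  [f.pre + 14]
20. n10.val = 30  [f.pre + 39]
21. n13.acc = 20  [S.tag * 3 + 5]
22. n14.key = "np"  [terminal]
23. n15.tag = 14  [terminal]
24. n16.key = "xn"  [terminal]
25. n13.key = -7  [B.acc - 27]
26. n9.acc = -2  [A.pre + S.tag - 23]
27. n1.acc = 6  [(if A₀.depth then A₀.pre else A₂.acc) - 21]
28. n17.pre = 13  [A₀.acc * -2 + 25]
29. n17.depth = false  [A₀.acc > 6]
30. n18.tag = true  [terminal]
31. n17.acc = 20  [A.pre * 2 - 6]
32. n20.tag = true  [terminal]
33. n21.tag = false  [terminal]
34. n19.tag = 10  [10]
35. n19.val = -1  [-1]
36. n0.tag = -2  [S₁.tag - 12]
37. n0.val = -2  [A₁.acc * 3 - 62]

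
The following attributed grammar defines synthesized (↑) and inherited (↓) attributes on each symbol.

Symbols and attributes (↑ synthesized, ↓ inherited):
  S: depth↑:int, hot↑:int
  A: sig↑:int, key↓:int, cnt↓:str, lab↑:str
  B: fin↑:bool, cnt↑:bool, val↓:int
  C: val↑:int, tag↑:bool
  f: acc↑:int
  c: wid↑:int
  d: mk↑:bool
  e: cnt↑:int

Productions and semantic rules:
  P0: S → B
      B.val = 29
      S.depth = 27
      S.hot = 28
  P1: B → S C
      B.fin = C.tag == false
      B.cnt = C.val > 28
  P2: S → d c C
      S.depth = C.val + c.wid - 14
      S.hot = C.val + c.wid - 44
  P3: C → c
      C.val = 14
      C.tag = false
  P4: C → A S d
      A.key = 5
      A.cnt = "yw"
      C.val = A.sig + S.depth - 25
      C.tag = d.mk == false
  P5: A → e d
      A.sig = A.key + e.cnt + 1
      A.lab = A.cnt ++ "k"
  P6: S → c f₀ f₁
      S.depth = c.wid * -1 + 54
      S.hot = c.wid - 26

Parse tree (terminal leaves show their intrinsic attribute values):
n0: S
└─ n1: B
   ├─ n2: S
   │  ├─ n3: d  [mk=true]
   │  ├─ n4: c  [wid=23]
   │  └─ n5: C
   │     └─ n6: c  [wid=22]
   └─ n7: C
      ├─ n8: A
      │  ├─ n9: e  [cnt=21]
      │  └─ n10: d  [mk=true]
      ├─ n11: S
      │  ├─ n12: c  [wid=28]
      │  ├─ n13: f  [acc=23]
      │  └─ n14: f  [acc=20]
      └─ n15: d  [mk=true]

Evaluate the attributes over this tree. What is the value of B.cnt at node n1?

1. n1.val = 29  [29]
2. n3.mk = true  [terminal]
3. n4.wid = 23  [terminal]
4. n6.wid = 22  [terminal]
5. n5.val = 14  [14]
6. n5.tag = false  [false]
7. n2.depth = 23  [C.val + c.wid - 14]
8. n2.hot = -7  [C.val + c.wid - 44]
9. n8.key = 5  [5]
10. n8.cnt = "yw"  ["yw"]
11. n9.cnt = 21  [terminal]
12. n10.mk = true  [terminal]
13. n8.sig = 27  [A.key + e.cnt + 1]
14. n8.lab = "ywk"  [A.cnt ++ "k"]
15. n12.wid = 28  [terminal]
16. n13.acc = 23  [terminal]
17. n14.acc = 20  [terminal]
18. n11.depth = 26  [c.wid * -1 + 54]
19. n11.hot = 2  [c.wid - 26]
20. n15.mk = true  [terminal]
21. n7.val = 28  [A.sig + S.depth - 25]
22. n7.tag = false  [d.mk == false]
23. n1.fin = true  [C.tag == false]
24. n1.cnt = false  [C.val > 28]
25. n0.depth = 27  [27]
26. n0.hot = 28  [28]

false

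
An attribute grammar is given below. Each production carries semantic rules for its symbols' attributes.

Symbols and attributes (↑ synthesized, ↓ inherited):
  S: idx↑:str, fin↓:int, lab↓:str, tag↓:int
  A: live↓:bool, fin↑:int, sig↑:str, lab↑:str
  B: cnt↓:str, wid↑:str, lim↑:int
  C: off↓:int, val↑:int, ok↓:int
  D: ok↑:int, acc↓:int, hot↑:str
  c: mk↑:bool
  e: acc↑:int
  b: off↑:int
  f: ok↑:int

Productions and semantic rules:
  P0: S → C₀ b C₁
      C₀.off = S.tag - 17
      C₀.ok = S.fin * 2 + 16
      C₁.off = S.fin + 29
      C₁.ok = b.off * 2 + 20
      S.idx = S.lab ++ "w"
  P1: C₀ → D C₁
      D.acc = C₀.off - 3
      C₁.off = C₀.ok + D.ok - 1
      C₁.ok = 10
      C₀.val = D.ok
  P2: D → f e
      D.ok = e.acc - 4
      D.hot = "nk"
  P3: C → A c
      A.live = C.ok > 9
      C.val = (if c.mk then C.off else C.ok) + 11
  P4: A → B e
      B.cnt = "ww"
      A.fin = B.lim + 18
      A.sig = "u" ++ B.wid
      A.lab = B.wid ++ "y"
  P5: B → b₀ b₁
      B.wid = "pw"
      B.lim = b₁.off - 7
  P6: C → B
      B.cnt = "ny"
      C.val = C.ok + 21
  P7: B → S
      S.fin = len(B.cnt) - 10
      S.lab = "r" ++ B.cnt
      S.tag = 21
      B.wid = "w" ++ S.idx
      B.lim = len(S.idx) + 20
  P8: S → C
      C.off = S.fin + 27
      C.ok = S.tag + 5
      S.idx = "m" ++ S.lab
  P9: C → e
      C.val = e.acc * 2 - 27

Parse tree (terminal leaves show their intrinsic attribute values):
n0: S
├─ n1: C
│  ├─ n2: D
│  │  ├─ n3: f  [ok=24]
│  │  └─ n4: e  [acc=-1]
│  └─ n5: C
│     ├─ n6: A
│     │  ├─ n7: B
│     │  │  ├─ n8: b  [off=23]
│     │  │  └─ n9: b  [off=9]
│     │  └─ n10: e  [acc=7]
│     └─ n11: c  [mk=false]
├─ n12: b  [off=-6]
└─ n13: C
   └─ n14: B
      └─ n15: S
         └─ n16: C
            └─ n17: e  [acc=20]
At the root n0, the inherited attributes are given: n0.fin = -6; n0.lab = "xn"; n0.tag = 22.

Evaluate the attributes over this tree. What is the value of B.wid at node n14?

1. n0.fin = -6  [given at root]
2. n0.lab = "xn"  [given at root]
3. n0.tag = 22  [given at root]
4. n1.off = 5  [S.tag - 17]
5. n1.ok = 4  [S.fin * 2 + 16]
6. n2.acc = 2  [C₀.off - 3]
7. n3.ok = 24  [terminal]
8. n4.acc = -1  [terminal]
9. n2.ok = -5  [e.acc - 4]
10. n2.hot = "nk"  ["nk"]
11. n5.off = -2  [C₀.ok + D.ok - 1]
12. n5.ok = 10  [10]
13. n6.live = true  [C.ok > 9]
14. n7.cnt = "ww"  ["ww"]
15. n8.off = 23  [terminal]
16. n9.off = 9  [terminal]
17. n7.wid = "pw"  ["pw"]
18. n7.lim = 2  [b₁.off - 7]
19. n10.acc = 7  [terminal]
20. n6.fin = 20  [B.lim + 18]
21. n6.sig = "upw"  ["u" ++ B.wid]
22. n6.lab = "pwy"  [B.wid ++ "y"]
23. n11.mk = false  [terminal]
24. n5.val = 21  [(if c.mk then C.off else C.ok) + 11]
25. n1.val = -5  [D.ok]
26. n12.off = -6  [terminal]
27. n13.off = 23  [S.fin + 29]
28. n13.ok = 8  [b.off * 2 + 20]
29. n14.cnt = "ny"  ["ny"]
30. n15.fin = -8  [len(B.cnt) - 10]
31. n15.lab = "rny"  ["r" ++ B.cnt]
32. n15.tag = 21  [21]
33. n16.off = 19  [S.fin + 27]
34. n16.ok = 26  [S.tag + 5]
35. n17.acc = 20  [terminal]
36. n16.val = 13  [e.acc * 2 - 27]
37. n15.idx = "mrny"  ["m" ++ S.lab]
38. n14.wid = "wmrny"  ["w" ++ S.idx]
39. n14.lim = 24  [len(S.idx) + 20]
40. n13.val = 29  [C.ok + 21]
41. n0.idx = "xnw"  [S.lab ++ "w"]

"wmrny"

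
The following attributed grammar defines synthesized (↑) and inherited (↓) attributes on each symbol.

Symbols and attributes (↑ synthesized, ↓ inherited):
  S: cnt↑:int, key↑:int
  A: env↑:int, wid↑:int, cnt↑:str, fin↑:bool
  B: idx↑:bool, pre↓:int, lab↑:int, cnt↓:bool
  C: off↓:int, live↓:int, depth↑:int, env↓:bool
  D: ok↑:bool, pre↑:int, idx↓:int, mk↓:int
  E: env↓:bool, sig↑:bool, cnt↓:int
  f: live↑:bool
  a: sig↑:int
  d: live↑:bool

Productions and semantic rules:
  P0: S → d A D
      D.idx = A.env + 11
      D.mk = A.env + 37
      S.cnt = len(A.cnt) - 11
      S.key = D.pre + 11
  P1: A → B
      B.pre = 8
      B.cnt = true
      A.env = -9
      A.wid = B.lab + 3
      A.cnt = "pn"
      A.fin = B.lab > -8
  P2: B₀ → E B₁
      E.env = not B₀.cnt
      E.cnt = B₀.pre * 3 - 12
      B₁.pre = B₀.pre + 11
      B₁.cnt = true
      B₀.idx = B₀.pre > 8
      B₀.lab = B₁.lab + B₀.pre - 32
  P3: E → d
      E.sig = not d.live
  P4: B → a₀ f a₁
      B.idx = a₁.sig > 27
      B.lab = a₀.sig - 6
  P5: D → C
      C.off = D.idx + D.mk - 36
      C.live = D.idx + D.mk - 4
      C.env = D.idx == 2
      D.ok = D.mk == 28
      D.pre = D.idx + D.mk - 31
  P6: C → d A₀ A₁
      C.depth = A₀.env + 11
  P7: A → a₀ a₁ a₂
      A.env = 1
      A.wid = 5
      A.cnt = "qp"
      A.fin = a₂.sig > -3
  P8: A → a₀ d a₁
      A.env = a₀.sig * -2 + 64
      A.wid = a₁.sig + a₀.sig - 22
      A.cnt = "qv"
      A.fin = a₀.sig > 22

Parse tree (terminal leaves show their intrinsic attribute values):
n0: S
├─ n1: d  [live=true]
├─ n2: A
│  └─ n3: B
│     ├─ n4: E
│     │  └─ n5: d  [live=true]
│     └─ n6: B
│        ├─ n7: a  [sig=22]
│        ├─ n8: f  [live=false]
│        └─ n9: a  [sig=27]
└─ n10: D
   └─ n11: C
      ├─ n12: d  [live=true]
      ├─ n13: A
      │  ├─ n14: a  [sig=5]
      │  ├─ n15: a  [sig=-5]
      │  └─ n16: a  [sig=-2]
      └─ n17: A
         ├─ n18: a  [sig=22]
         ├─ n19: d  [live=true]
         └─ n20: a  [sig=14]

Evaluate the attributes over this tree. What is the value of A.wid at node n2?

-5

1. n1.live = true  [terminal]
2. n3.pre = 8  [8]
3. n3.cnt = true  [true]
4. n4.env = false  [not B₀.cnt]
5. n4.cnt = 12  [B₀.pre * 3 - 12]
6. n5.live = true  [terminal]
7. n4.sig = false  [not d.live]
8. n6.pre = 19  [B₀.pre + 11]
9. n6.cnt = true  [true]
10. n7.sig = 22  [terminal]
11. n8.live = false  [terminal]
12. n9.sig = 27  [terminal]
13. n6.idx = false  [a₁.sig > 27]
14. n6.lab = 16  [a₀.sig - 6]
15. n3.idx = false  [B₀.pre > 8]
16. n3.lab = -8  [B₁.lab + B₀.pre - 32]
17. n2.env = -9  [-9]
18. n2.wid = -5  [B.lab + 3]
19. n2.cnt = "pn"  ["pn"]
20. n2.fin = false  [B.lab > -8]
21. n10.idx = 2  [A.env + 11]
22. n10.mk = 28  [A.env + 37]
23. n11.off = -6  [D.idx + D.mk - 36]
24. n11.live = 26  [D.idx + D.mk - 4]
25. n11.env = true  [D.idx == 2]
26. n12.live = true  [terminal]
27. n14.sig = 5  [terminal]
28. n15.sig = -5  [terminal]
29. n16.sig = -2  [terminal]
30. n13.env = 1  [1]
31. n13.wid = 5  [5]
32. n13.cnt = "qp"  ["qp"]
33. n13.fin = true  [a₂.sig > -3]
34. n18.sig = 22  [terminal]
35. n19.live = true  [terminal]
36. n20.sig = 14  [terminal]
37. n17.env = 20  [a₀.sig * -2 + 64]
38. n17.wid = 14  [a₁.sig + a₀.sig - 22]
39. n17.cnt = "qv"  ["qv"]
40. n17.fin = false  [a₀.sig > 22]
41. n11.depth = 12  [A₀.env + 11]
42. n10.ok = true  [D.mk == 28]
43. n10.pre = -1  [D.idx + D.mk - 31]
44. n0.cnt = -9  [len(A.cnt) - 11]
45. n0.key = 10  [D.pre + 11]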